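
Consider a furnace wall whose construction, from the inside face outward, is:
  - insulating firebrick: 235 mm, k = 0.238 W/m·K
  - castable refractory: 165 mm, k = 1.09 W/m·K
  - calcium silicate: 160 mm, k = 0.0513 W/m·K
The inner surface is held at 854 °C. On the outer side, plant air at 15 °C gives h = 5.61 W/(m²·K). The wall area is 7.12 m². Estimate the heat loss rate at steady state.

Thermal resistances in series:
R_insulating firebrick = L/(kA) = 0.235/(0.238×7.12) = 0.1387 K/W
R_castable refractory = L/(kA) = 0.165/(1.09×7.12) = 0.02126 K/W
R_calcium silicate = L/(kA) = 0.16/(0.0513×7.12) = 0.438 K/W
R_outer film = 1/(h_o·A) = 1/(5.61×7.12) = 0.02504 K/W
R_total = 0.623 K/W
Q = ΔT / R_total = 839 / 0.623

Q ≈ 1350 W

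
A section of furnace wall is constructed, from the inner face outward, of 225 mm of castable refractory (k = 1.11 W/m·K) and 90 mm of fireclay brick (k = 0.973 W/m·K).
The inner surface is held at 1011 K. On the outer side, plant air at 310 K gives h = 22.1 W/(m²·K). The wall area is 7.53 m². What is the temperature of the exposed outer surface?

T ≈ 403 K

Series thermal resistances:
R_castable refractory = L/(kA) = 0.225/(1.11×7.53) = 0.02692 K/W
R_fireclay brick = L/(kA) = 0.09/(0.973×7.53) = 0.01228 K/W
R_outer film = 1/(h_o·A) = 1/(22.1×7.53) = 0.006009 K/W
R_total = 0.04521 K/W;  Q = ΔT/R_total = 701/0.04521 = 15500 W
T_interface = T_inner − Q·ΣR(inner→interface) = 1011 − 15500×0.0392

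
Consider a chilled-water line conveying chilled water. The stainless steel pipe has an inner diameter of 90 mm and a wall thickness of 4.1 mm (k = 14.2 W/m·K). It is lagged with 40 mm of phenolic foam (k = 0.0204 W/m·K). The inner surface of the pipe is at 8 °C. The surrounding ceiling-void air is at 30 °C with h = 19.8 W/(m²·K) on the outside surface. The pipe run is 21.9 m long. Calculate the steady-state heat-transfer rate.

Treating each annulus and film as a series resistance:
R_stainless steel pipe wall = ln(49.1/45)/(2π×14.2×21.9) = 4.463×10^-5 K/W
R_phenolic foam = ln(89.1/49.1)/(2π×0.0204×21.9) = 0.2123 K/W
R_outer film = 1/(h_o·2πr_oL) = 1/(19.8×2π×0.0891×21.9) = 0.004119 K/W
R_total = 0.2164 K/W
Q = ΔT/R_total = 22/0.2164

Q ≈ 102 W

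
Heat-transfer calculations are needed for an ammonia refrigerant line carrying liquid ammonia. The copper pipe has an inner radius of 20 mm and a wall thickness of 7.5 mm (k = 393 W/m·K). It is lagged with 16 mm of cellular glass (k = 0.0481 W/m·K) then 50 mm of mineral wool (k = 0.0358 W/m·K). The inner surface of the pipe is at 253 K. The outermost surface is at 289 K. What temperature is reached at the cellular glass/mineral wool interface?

T ≈ 264 K

Per-layer cylindrical resistances, series-summed:
R_copper pipe wall = ln(27.5/20)/(2π×393×1) = 1.29×10^-4 K/W
R_cellular glass = ln(43.5/27.5)/(2π×0.0481×1) = 1.517 K/W
R_mineral wool = ln(93.5/43.5)/(2π×0.0358×1) = 3.402 K/W
R_total = 4.919 K/W
Q = ΔT/R_total = 36/4.919
Q = 7.32 W/m
T_interface = T_inner + Q·ΣR(inner→interface) = 253 + 7.32×1.517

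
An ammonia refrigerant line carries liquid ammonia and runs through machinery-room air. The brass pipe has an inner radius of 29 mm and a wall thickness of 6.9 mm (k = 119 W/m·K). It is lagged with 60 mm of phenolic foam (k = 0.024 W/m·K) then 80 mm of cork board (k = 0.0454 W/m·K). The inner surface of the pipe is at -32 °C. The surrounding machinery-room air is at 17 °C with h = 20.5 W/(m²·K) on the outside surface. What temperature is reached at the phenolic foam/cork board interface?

Radial resistances (cylindrical: R_cond = ln(r_o/r_i)/(2πkL), R_conv = 1/(h·2πrL)):
R_brass pipe wall = ln(35.9/29)/(2π×119×1) = 2.855×10^-4 K/W
R_phenolic foam = ln(95.9/35.9)/(2π×0.024×1) = 6.516 K/W
R_cork board = ln(175.9/95.9)/(2π×0.0454×1) = 2.127 K/W
R_outer film = 1/(h_o·2πr_oL) = 1/(20.5×2π×0.1759×1) = 0.04414 K/W
R_total = 8.687 K/W
Q = ΔT/R_total = 49/8.687
Q = 5.64 W/m
T_interface = T_inner + Q·ΣR(inner→interface) = -32 + 5.64×6.516

T ≈ 4.76 °C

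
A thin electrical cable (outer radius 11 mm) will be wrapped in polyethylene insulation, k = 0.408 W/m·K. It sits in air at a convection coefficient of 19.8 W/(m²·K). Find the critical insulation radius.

For a cylinder r_cr = k/h = 0.408/19.8
r_cr = 20.6 mm; since the bare radius (11 mm) is below r_cr, adding a thin layer of insulation will *increase* heat loss.

r_cr ≈ 20.6 mm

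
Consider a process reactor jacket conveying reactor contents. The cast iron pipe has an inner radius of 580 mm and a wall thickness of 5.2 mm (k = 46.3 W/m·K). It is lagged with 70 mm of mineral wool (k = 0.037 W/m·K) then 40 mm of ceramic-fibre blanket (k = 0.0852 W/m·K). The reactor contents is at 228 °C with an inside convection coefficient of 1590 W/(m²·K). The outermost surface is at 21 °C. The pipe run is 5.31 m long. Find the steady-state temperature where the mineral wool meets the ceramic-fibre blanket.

Per-layer cylindrical resistances, series-summed:
R_inner film = 1/(h_i·2πr₁L) = 1/(1590×2π×0.58×5.31) = 3.25×10^-5 K/W
R_cast iron pipe wall = ln(585.2/580)/(2π×46.3×5.31) = 5.778×10^-6 K/W
R_mineral wool = ln(655.2/585.2)/(2π×0.037×5.31) = 0.09153 K/W
R_ceramic-fibre blanket = ln(695.2/655.2)/(2π×0.0852×5.31) = 0.02085 K/W
R_total = 0.1124 K/W
Q = ΔT/R_total = 207/0.1124
Q = 1840 W
T_interface = T_inner − Q·ΣR(inner→interface) = 228 − 1840×0.09157

T ≈ 59.4 °C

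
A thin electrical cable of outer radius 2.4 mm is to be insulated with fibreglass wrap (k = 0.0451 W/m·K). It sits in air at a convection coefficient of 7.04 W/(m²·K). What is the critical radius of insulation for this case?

r_cr ≈ 6.41 mm

For a cylinder r_cr = k/h = 0.0451/7.04
r_cr = 6.41 mm; since the bare radius (2.4 mm) is below r_cr, adding a thin layer of insulation will *increase* heat loss.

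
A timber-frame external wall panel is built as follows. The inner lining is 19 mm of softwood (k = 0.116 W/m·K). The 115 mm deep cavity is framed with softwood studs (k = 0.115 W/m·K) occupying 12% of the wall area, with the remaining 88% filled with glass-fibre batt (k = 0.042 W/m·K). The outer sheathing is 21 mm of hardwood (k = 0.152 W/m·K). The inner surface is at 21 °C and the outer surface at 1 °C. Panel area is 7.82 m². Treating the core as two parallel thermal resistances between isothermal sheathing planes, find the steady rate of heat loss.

Sheathing layers in series; stud and cavity paths in parallel between them.
R_inner = 0.019/(0.116×7.82) = 0.02095 K/W
R_stud  = 0.115/(0.115×0.12×7.82) = 1.066 K/W
R_cav   = 0.115/(0.042×0.88×7.82) = 0.3979 K/W
1/R_core = 1/R_stud + 1/R_cav → R_core = 0.2897 K/W
R_outer = 0.021/(0.152×7.82) = 0.01767 K/W
R_total = 0.3283 K/W
Q = ΔT/R_total = 20/0.3283

Q ≈ 60.9 W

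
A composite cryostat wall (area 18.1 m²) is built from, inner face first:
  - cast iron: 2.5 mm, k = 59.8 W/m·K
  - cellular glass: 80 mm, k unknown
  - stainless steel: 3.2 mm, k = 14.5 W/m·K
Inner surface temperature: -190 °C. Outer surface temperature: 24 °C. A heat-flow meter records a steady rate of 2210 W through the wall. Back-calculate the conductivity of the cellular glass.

Thermal resistances in series:
R_cast iron = L/(kA) = 0.0025/(59.8×18.1) = 2.31×10^-6 K/W
R_stainless steel = L/(kA) = 0.0032/(14.5×18.1) = 1.219×10^-5 K/W
Sum of known resistances R_other = 1.45×10^-5 K/W
Total R = ΔT/Q = 214/2210 = 0.09683 K/W
R_cellular glass = R_total − R_other = 0.09682 K/W
k = L/(R·A) = 0.08/(0.09682×18.1)

k ≈ 0.0457 W/(m·K)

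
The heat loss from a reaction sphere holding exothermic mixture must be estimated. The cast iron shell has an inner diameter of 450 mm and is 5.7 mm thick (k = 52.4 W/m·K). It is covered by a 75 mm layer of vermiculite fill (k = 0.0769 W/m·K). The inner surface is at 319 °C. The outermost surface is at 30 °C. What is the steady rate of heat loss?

Each spherical layer contributes R = (1/r_i − 1/r_o)/(4πk):
R_cast iron shell = (1/0.225 − 1/0.2307)/(4π×52.4) = 1.668×10^-4 K/W
R_vermiculite fill = (1/0.2307 − 1/0.3057)/(4π×0.0769) = 1.1 K/W
R_total = 1.101 K/W
Q = ΔT/R_total = 289/1.101

Q ≈ 263 W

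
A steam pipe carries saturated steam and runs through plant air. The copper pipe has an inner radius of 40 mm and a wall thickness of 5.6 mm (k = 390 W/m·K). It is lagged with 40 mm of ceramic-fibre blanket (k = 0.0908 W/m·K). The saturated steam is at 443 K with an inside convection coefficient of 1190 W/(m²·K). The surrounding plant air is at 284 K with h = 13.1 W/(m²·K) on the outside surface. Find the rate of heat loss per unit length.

q′ ≈ 127 W/m

Treating each annulus and film as a series resistance:
R_inner film = 1/(h_i·2πr₁L) = 1/(1190×2π×0.04×1) = 0.003344 K/W
R_copper pipe wall = ln(45.6/40)/(2π×390×1) = 5.347×10^-5 K/W
R_ceramic-fibre blanket = ln(85.6/45.6)/(2π×0.0908×1) = 1.104 K/W
R_outer film = 1/(h_o·2πr_oL) = 1/(13.1×2π×0.0856×1) = 0.1419 K/W
R_total = 1.249 K/W
Q = ΔT/R_total = 159/1.249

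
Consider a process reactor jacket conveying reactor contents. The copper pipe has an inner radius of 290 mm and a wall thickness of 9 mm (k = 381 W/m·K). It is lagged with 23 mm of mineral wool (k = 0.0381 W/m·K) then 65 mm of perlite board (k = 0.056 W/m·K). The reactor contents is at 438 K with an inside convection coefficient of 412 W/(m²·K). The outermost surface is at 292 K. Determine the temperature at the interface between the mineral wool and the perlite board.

Cylindrical conduction, so R = ln(r₂/r₁)/(2πkL) per layer, in series:
R_inner film = 1/(h_i·2πr₁L) = 1/(412×2π×0.29×1) = 0.001332 K/W
R_copper pipe wall = ln(299/290)/(2π×381×1) = 1.277×10^-5 K/W
R_mineral wool = ln(322/299)/(2π×0.0381×1) = 0.3096 K/W
R_perlite board = ln(387/322)/(2π×0.056×1) = 0.5226 K/W
R_total = 0.8335 K/W
Q = ΔT/R_total = 146/0.8335
Q = 175 W/m
T_interface = T_inner − Q·ΣR(inner→interface) = 438 − 175×0.3109

T ≈ 384 K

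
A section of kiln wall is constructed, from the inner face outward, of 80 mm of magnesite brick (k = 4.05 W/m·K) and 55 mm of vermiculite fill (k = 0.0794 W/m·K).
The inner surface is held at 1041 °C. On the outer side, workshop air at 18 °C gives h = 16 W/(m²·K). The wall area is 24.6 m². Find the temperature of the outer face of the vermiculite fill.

T ≈ 101 °C

Thermal resistances in series:
R_magnesite brick = L/(kA) = 0.08/(4.05×24.6) = 8.03×10^-4 K/W
R_vermiculite fill = L/(kA) = 0.055/(0.0794×24.6) = 0.02816 K/W
R_outer film = 1/(h_o·A) = 1/(16×24.6) = 0.002541 K/W
R_total = 0.0315 K/W;  Q = ΔT/R_total = 1023/0.0315 = 32470 W
T_interface = T_inner − Q·ΣR(inner→interface) = 1041 − 32500×0.02896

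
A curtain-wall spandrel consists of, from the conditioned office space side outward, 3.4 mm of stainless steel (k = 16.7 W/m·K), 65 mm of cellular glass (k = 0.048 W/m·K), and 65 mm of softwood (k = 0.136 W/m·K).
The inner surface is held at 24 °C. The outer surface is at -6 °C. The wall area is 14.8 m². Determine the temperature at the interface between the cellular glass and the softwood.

T ≈ 1.83 °C

Treating each layer as a thermal resistance in series:
R_stainless steel = L/(kA) = 0.0034/(16.7×14.8) = 1.376×10^-5 K/W
R_cellular glass = L/(kA) = 0.065/(0.048×14.8) = 0.0915 K/W
R_softwood = L/(kA) = 0.065/(0.136×14.8) = 0.03229 K/W
R_total = 0.1238 K/W;  Q = ΔT/R_total = 30/0.1238 = 242.3 W
T_interface = T_inner − Q·ΣR(inner→interface) = 24 − 242×0.09151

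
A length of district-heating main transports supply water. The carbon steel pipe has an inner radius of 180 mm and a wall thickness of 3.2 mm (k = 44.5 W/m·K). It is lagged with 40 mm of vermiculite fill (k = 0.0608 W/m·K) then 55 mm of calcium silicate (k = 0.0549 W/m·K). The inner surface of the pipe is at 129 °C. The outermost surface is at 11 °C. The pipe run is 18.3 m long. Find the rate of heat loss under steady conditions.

Q ≈ 1870 W

Cylindrical conduction, so R = ln(r₂/r₁)/(2πkL) per layer, in series:
R_carbon steel pipe wall = ln(183.2/180)/(2π×44.5×18.3) = 3.444×10^-6 K/W
R_vermiculite fill = ln(223.2/183.2)/(2π×0.0608×18.3) = 0.02825 K/W
R_calcium silicate = ln(278.2/223.2)/(2π×0.0549×18.3) = 0.03489 K/W
R_total = 0.06315 K/W
Q = ΔT/R_total = 118/0.06315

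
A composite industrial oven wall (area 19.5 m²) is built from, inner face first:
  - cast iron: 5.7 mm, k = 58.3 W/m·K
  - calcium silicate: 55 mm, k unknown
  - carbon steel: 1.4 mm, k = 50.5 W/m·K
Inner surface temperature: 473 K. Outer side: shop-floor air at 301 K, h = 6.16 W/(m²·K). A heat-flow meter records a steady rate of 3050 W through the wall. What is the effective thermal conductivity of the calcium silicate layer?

k ≈ 0.0587 W/(m·K)

Thermal resistances in series:
R_cast iron = L/(kA) = 0.0057/(58.3×19.5) = 5.014×10^-6 K/W
R_carbon steel = L/(kA) = 0.0014/(50.5×19.5) = 1.422×10^-6 K/W
R_outer film = 1/(h_o·A) = 1/(6.16×19.5) = 0.008325 K/W
Sum of known resistances R_other = 0.008331 K/W
Total R = ΔT/Q = 172/3050 = 0.05639 K/W
R_calcium silicate = R_total − R_other = 0.04806 K/W
k = L/(R·A) = 0.055/(0.04806×19.5)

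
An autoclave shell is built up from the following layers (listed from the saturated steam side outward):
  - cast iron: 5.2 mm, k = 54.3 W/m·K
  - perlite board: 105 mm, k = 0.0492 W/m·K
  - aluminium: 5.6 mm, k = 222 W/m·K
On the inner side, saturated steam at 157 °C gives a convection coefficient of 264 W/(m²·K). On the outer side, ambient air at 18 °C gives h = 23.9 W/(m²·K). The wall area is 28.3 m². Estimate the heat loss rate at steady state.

Q ≈ 1800 W

Series thermal resistances:
R_inner film = 1/(h_i·A) = 1/(264×28.3) = 1.338×10^-4 K/W
R_cast iron = L/(kA) = 0.0052/(54.3×28.3) = 3.384×10^-6 K/W
R_perlite board = L/(kA) = 0.105/(0.0492×28.3) = 0.07541 K/W
R_aluminium = L/(kA) = 0.0056/(222×28.3) = 8.914×10^-7 K/W
R_outer film = 1/(h_o·A) = 1/(23.9×28.3) = 0.001478 K/W
R_total = 0.07703 K/W
Q = ΔT / R_total = 139 / 0.07703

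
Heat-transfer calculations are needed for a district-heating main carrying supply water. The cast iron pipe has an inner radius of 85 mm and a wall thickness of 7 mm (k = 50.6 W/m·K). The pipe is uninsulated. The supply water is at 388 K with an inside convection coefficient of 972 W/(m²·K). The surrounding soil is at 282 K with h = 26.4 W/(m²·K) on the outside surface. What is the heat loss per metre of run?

q′ ≈ 1570 W/m

For a radial system each layer contributes R = ln(r_out/r_in)/(2πkL); films add R = 1/(hA).
R_inner film = 1/(h_i·2πr₁L) = 1/(972×2π×0.085×1) = 0.001926 K/W
R_cast iron pipe wall = ln(92/85)/(2π×50.6×1) = 2.489×10^-4 K/W
R_outer film = 1/(h_o·2πr_oL) = 1/(26.4×2π×0.092×1) = 0.06553 K/W
R_total = 0.0677 K/W
Q = ΔT/R_total = 106/0.0677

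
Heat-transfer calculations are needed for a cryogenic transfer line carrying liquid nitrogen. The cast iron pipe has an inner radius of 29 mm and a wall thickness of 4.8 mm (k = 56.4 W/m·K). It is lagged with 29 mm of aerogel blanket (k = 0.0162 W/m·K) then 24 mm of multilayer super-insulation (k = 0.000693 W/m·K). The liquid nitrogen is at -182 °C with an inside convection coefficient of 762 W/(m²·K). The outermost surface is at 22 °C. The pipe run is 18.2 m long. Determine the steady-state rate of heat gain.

Cylindrical conduction, so R = ln(r₂/r₁)/(2πkL) per layer, in series:
R_inner film = 1/(h_i·2πr₁L) = 1/(762×2π×0.029×18.2) = 3.957×10^-4 K/W
R_cast iron pipe wall = ln(33.8/29)/(2π×56.4×18.2) = 2.375×10^-5 K/W
R_aerogel blanket = ln(62.8/33.8)/(2π×0.0162×18.2) = 0.3344 K/W
R_multilayer super-insulation = ln(86.8/62.8)/(2π×0.000693×18.2) = 4.084 K/W
R_total = 4.419 K/W
Q = ΔT/R_total = 204/4.419

Q ≈ 46.2 W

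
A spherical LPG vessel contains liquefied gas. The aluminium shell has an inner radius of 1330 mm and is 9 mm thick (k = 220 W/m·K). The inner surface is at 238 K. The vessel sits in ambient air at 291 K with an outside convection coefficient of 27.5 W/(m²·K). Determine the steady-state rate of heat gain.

Q ≈ 32800 W

Spherical conduction: R = (1/r_in − 1/r_out)/(4πk) per layer; series-sum.
R_aluminium shell = (1/1.33 − 1/1.339)/(4π×220) = 1.828×10^-6 K/W
R_outer film = 1/(h·4πr_o²) = 1/(27.5×4π×1.339²) = 0.001614 K/W
R_total = 0.001616 K/W
Q = ΔT/R_total = 53/0.001616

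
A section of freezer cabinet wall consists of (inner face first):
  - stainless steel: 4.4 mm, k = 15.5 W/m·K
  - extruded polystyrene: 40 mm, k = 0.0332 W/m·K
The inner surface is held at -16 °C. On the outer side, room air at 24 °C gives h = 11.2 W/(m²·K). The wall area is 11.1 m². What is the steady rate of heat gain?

Series thermal resistances:
R_stainless steel = L/(kA) = 0.0044/(15.5×11.1) = 2.557×10^-5 K/W
R_extruded polystyrene = L/(kA) = 0.04/(0.0332×11.1) = 0.1085 K/W
R_outer film = 1/(h_o·A) = 1/(11.2×11.1) = 0.008044 K/W
R_total = 0.1166 K/W
Q = ΔT / R_total = 40 / 0.1166

Q ≈ 343 W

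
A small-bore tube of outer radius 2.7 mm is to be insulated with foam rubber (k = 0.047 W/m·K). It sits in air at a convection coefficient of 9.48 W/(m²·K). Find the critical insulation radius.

For a cylinder r_cr = k/h = 0.047/9.48
r_cr = 4.96 mm; since the bare radius (2.7 mm) is below r_cr, adding a thin layer of insulation will *increase* heat loss.

r_cr ≈ 4.96 mm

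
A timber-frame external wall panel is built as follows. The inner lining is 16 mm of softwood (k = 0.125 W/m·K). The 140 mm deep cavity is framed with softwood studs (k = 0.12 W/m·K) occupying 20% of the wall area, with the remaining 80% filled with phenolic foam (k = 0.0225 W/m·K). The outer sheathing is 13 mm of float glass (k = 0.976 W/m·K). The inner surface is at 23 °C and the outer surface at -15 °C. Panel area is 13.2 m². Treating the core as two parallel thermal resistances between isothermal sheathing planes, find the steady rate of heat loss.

Q ≈ 144 W

Sheathing layers in series; stud and cavity paths in parallel between them.
R_inner = 0.016/(0.125×13.2) = 0.009697 K/W
R_stud  = 0.14/(0.12×0.2×13.2) = 0.4419 K/W
R_cav   = 0.14/(0.0225×0.8×13.2) = 0.5892 K/W
1/R_core = 1/R_stud + 1/R_cav → R_core = 0.2525 K/W
R_outer = 0.013/(0.976×13.2) = 0.001009 K/W
R_total = 0.2632 K/W
Q = ΔT/R_total = 38/0.2632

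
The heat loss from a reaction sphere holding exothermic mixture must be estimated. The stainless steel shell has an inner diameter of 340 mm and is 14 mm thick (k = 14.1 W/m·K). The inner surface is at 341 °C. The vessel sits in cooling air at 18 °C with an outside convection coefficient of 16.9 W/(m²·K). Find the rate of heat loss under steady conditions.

Q ≈ 2280 W

Each spherical layer contributes R = (1/r_i − 1/r_o)/(4πk):
R_stainless steel shell = (1/0.17 − 1/0.184)/(4π×14.1) = 0.002526 K/W
R_outer film = 1/(h·4πr_o²) = 1/(16.9×4π×0.184²) = 0.1391 K/W
R_total = 0.1416 K/W
Q = ΔT/R_total = 323/0.1416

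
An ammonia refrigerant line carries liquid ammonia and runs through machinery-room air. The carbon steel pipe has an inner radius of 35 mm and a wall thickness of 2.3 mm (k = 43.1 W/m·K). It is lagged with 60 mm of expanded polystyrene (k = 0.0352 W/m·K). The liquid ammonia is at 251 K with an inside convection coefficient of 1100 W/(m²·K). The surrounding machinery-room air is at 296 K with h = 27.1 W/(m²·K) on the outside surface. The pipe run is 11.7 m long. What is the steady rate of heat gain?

Radial resistances (cylindrical: R_cond = ln(r_o/r_i)/(2πkL), R_conv = 1/(h·2πrL)):
R_inner film = 1/(h_i·2πr₁L) = 1/(1100×2π×0.035×11.7) = 3.533×10^-4 K/W
R_carbon steel pipe wall = ln(37.3/35)/(2π×43.1×11.7) = 2.009×10^-5 K/W
R_expanded polystyrene = ln(97.3/37.3)/(2π×0.0352×11.7) = 0.3705 K/W
R_outer film = 1/(h_o·2πr_oL) = 1/(27.1×2π×0.0973×11.7) = 0.005159 K/W
R_total = 0.3761 K/W
Q = ΔT/R_total = 45/0.3761

Q ≈ 120 W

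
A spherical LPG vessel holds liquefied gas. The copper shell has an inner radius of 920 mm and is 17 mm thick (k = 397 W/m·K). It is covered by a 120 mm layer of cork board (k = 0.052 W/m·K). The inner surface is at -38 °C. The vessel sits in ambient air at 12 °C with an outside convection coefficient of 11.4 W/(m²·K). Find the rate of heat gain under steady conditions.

For a spherical shell R = (1/r₁ − 1/r₂)/(4πk); film R = 1/(h·4πr²). In series:
R_copper shell = (1/0.92 − 1/0.937)/(4π×397) = 3.953×10^-6 K/W
R_cork board = (1/0.937 − 1/1.057)/(4π×0.052) = 0.1854 K/W
R_outer film = 1/(h·4πr_o²) = 1/(11.4×4π×1.057²) = 0.006248 K/W
R_total = 0.1917 K/W
Q = ΔT/R_total = 50/0.1917

Q ≈ 261 W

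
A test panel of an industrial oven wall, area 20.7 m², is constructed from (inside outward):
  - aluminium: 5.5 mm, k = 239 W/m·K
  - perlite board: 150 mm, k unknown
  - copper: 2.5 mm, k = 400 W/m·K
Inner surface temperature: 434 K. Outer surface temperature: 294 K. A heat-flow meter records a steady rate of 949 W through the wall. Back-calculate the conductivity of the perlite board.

k ≈ 0.0491 W/(m·K)

Using the resistance-network approach (series):
R_aluminium = L/(kA) = 0.0055/(239×20.7) = 1.112×10^-6 K/W
R_copper = L/(kA) = 0.0025/(400×20.7) = 3.019×10^-7 K/W
Sum of known resistances R_other = 1.414×10^-6 K/W
Total R = ΔT/Q = 140/949 = 0.1475 K/W
R_perlite board = R_total − R_other = 0.1475 K/W
k = L/(R·A) = 0.15/(0.1475×20.7)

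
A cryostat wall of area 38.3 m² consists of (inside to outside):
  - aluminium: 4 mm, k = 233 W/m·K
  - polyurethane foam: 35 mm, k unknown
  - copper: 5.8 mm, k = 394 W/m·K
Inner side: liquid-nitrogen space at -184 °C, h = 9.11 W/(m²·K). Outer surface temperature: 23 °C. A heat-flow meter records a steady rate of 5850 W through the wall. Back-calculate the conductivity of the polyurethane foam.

k ≈ 0.0281 W/(m·K)

Model the wall as resistances in series:
R_inner film = 1/(h_i·A) = 1/(9.11×38.3) = 0.002866 K/W
R_aluminium = L/(kA) = 0.004/(233×38.3) = 4.482×10^-7 K/W
R_copper = L/(kA) = 0.0058/(394×38.3) = 3.844×10^-7 K/W
Sum of known resistances R_other = 0.002867 K/W
Total R = ΔT/Q = 207/5850 = 0.03538 K/W
R_polyurethane foam = R_total − R_other = 0.03252 K/W
k = L/(R·A) = 0.035/(0.03252×38.3)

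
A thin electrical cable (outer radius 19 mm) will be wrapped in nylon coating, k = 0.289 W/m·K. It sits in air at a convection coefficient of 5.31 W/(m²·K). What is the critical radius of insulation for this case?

For a cylinder r_cr = k/h = 0.289/5.31
r_cr = 54.4 mm; since the bare radius (19 mm) is below r_cr, adding a thin layer of insulation will *increase* heat loss.

r_cr ≈ 54.4 mm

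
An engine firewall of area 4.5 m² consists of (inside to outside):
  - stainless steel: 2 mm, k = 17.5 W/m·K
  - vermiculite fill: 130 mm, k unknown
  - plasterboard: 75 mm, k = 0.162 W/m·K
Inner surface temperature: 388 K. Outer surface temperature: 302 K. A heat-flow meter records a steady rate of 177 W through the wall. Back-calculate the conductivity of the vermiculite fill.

k ≈ 0.0754 W/(m·K)

Model the wall as resistances in series:
R_stainless steel = L/(kA) = 0.002/(17.5×4.5) = 2.54×10^-5 K/W
R_plasterboard = L/(kA) = 0.075/(0.162×4.5) = 0.1029 K/W
Sum of known resistances R_other = 0.1029 K/W
Total R = ΔT/Q = 86/177 = 0.4859 K/W
R_vermiculite fill = R_total − R_other = 0.383 K/W
k = L/(R·A) = 0.13/(0.383×4.5)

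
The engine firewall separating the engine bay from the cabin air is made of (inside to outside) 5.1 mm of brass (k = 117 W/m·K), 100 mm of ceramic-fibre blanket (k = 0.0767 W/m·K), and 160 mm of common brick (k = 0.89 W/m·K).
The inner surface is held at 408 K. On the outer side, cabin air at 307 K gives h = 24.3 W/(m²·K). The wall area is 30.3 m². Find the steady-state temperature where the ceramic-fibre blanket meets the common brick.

T ≈ 322 K

Series thermal resistances:
R_brass = L/(kA) = 0.0051/(117×30.3) = 1.439×10^-6 K/W
R_ceramic-fibre blanket = L/(kA) = 0.1/(0.0767×30.3) = 0.04303 K/W
R_common brick = L/(kA) = 0.16/(0.89×30.3) = 0.005933 K/W
R_outer film = 1/(h_o·A) = 1/(24.3×30.3) = 0.001358 K/W
R_total = 0.05032 K/W;  Q = ΔT/R_total = 101/0.05032 = 2007 W
T_interface = T_inner − Q·ΣR(inner→interface) = 408 − 2010×0.04303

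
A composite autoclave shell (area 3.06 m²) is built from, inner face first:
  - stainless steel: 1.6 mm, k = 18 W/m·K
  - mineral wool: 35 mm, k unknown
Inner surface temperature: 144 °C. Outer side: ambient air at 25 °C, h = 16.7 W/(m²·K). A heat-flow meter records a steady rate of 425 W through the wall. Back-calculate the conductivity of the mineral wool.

k ≈ 0.0439 W/(m·K)

Treating each layer as a thermal resistance in series:
R_stainless steel = L/(kA) = 0.0016/(18×3.06) = 2.905×10^-5 K/W
R_outer film = 1/(h_o·A) = 1/(16.7×3.06) = 0.01957 K/W
Sum of known resistances R_other = 0.0196 K/W
Total R = ΔT/Q = 119/425 = 0.28 K/W
R_mineral wool = R_total − R_other = 0.2604 K/W
k = L/(R·A) = 0.035/(0.2604×3.06)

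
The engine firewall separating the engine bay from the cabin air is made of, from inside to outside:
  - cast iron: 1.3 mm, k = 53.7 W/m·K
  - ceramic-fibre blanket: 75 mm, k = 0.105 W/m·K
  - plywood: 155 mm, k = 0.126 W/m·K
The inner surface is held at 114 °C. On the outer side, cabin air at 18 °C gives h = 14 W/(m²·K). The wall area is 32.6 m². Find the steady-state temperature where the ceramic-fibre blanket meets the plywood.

T ≈ 80 °C

Treating each layer as a thermal resistance in series:
R_cast iron = L/(kA) = 0.0013/(53.7×32.6) = 7.426×10^-7 K/W
R_ceramic-fibre blanket = L/(kA) = 0.075/(0.105×32.6) = 0.02191 K/W
R_plywood = L/(kA) = 0.155/(0.126×32.6) = 0.03773 K/W
R_outer film = 1/(h_o·A) = 1/(14×32.6) = 0.002191 K/W
R_total = 0.06184 K/W;  Q = ΔT/R_total = 96/0.06184 = 1552 W
T_interface = T_inner − Q·ΣR(inner→interface) = 114 − 1550×0.02191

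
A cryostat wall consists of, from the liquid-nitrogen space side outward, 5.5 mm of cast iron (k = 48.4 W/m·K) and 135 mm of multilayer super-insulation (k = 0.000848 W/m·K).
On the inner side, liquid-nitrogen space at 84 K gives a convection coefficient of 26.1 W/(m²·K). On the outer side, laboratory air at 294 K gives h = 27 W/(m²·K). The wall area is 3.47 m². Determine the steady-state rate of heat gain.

Q ≈ 4.58 W

Treating each layer as a thermal resistance in series:
R_inner film = 1/(h_i·A) = 1/(26.1×3.47) = 0.01104 K/W
R_cast iron = L/(kA) = 0.0055/(48.4×3.47) = 3.275×10^-5 K/W
R_multilayer super-insulation = L/(kA) = 0.135/(0.000848×3.47) = 45.88 K/W
R_outer film = 1/(h_o·A) = 1/(27×3.47) = 0.01067 K/W
R_total = 45.9 K/W
Q = ΔT / R_total = 210 / 45.9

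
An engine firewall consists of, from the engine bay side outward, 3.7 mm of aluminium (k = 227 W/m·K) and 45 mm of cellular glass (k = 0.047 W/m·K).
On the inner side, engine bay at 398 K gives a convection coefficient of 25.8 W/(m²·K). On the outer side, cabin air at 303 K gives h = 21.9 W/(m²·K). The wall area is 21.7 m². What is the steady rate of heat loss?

Using the resistance-network approach (series):
R_inner film = 1/(h_i·A) = 1/(25.8×21.7) = 0.001786 K/W
R_aluminium = L/(kA) = 0.0037/(227×21.7) = 7.511×10^-7 K/W
R_cellular glass = L/(kA) = 0.045/(0.047×21.7) = 0.04412 K/W
R_outer film = 1/(h_o·A) = 1/(21.9×21.7) = 0.002104 K/W
R_total = 0.04801 K/W
Q = ΔT / R_total = 95 / 0.04801

Q ≈ 1980 W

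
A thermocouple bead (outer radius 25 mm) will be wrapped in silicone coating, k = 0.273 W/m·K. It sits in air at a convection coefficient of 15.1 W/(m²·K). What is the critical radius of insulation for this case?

r_cr ≈ 36.2 mm

For a sphere r_cr = 2k/h = 2×0.273/15.1
r_cr = 36.2 mm; since the bare radius (25 mm) is below r_cr, adding a thin layer of insulation will *increase* heat loss.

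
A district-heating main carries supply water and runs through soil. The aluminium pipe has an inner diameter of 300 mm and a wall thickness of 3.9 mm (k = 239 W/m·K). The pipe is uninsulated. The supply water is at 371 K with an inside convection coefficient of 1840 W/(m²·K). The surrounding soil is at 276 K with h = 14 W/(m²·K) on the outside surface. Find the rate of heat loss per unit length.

For a radial system each layer contributes R = ln(r_out/r_in)/(2πkL); films add R = 1/(hA).
R_inner film = 1/(h_i·2πr₁L) = 1/(1840×2π×0.15×1) = 5.766×10^-4 K/W
R_aluminium pipe wall = ln(153.9/150)/(2π×239×1) = 1.709×10^-5 K/W
R_outer film = 1/(h_o·2πr_oL) = 1/(14×2π×0.1539×1) = 0.07387 K/W
R_total = 0.07446 K/W
Q = ΔT/R_total = 95/0.07446

q′ ≈ 1280 W/m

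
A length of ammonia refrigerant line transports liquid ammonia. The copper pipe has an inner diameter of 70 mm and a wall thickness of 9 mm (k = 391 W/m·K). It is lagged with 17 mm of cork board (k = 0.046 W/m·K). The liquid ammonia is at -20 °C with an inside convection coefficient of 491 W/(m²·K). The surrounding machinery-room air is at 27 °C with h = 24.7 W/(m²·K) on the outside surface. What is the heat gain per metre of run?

Treating each annulus and film as a series resistance:
R_inner film = 1/(h_i·2πr₁L) = 1/(491×2π×0.035×1) = 0.009261 K/W
R_copper pipe wall = ln(44/35)/(2π×391×1) = 9.315×10^-5 K/W
R_cork board = ln(61/44)/(2π×0.046×1) = 1.13 K/W
R_outer film = 1/(h_o·2πr_oL) = 1/(24.7×2π×0.061×1) = 0.1056 K/W
R_total = 1.245 K/W
Q = ΔT/R_total = 47/1.245

q′ ≈ 37.7 W/m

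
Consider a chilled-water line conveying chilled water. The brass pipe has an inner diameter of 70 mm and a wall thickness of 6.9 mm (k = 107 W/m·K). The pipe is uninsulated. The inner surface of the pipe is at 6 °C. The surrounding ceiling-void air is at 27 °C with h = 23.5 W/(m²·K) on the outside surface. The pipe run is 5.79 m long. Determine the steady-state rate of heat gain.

Treating each annulus and film as a series resistance:
R_brass pipe wall = ln(41.9/35)/(2π×107×5.79) = 4.623×10^-5 K/W
R_outer film = 1/(h_o·2πr_oL) = 1/(23.5×2π×0.0419×5.79) = 0.02792 K/W
R_total = 0.02796 K/W
Q = ΔT/R_total = 21/0.02796

Q ≈ 751 W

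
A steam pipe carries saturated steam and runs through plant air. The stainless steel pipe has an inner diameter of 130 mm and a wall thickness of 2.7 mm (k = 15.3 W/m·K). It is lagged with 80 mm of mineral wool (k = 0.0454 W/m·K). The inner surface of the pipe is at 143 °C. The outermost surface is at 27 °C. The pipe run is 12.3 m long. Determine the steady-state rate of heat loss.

Q ≈ 522 W

Per-layer cylindrical resistances, series-summed:
R_stainless steel pipe wall = ln(67.7/65)/(2π×15.3×12.3) = 3.442×10^-5 K/W
R_mineral wool = ln(147.7/67.7)/(2π×0.0454×12.3) = 0.2223 K/W
R_total = 0.2224 K/W
Q = ΔT/R_total = 116/0.2224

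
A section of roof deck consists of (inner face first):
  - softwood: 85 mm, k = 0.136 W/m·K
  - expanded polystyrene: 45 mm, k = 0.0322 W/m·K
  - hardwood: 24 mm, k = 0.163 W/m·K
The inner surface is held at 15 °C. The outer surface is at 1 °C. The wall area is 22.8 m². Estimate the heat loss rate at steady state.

Model the wall as resistances in series:
R_softwood = L/(kA) = 0.085/(0.136×22.8) = 0.02741 K/W
R_expanded polystyrene = L/(kA) = 0.045/(0.0322×22.8) = 0.06129 K/W
R_hardwood = L/(kA) = 0.024/(0.163×22.8) = 0.006458 K/W
R_total = 0.09516 K/W
Q = ΔT / R_total = 14 / 0.09516

Q ≈ 147 W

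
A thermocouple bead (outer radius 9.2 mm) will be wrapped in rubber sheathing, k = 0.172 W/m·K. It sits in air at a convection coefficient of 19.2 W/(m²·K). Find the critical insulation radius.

r_cr ≈ 17.9 mm

For a sphere r_cr = 2k/h = 2×0.172/19.2
r_cr = 17.9 mm; since the bare radius (9.2 mm) is below r_cr, adding a thin layer of insulation will *increase* heat loss.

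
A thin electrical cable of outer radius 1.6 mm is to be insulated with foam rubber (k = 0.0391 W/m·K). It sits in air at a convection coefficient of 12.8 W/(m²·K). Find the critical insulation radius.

r_cr ≈ 3.05 mm

For a cylinder r_cr = k/h = 0.0391/12.8
r_cr = 3.05 mm; since the bare radius (1.6 mm) is below r_cr, adding a thin layer of insulation will *increase* heat loss.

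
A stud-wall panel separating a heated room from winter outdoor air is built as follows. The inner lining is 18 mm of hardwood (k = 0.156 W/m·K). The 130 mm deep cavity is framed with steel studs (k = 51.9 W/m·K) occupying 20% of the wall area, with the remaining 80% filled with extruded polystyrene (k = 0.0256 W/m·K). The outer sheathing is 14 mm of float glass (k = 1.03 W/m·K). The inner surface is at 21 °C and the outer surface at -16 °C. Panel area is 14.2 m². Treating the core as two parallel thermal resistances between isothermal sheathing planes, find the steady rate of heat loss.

Sheathing layers in series; stud and cavity paths in parallel between them.
R_inner = 0.018/(0.156×14.2) = 0.008126 K/W
R_stud  = 0.13/(51.9×0.2×14.2) = 8.82×10^-4 K/W
R_cav   = 0.13/(0.0256×0.8×14.2) = 0.447 K/W
1/R_core = 1/R_stud + 1/R_cav → R_core = 8.802×10^-4 K/W
R_outer = 0.014/(1.03×14.2) = 9.572×10^-4 K/W
R_total = 0.009963 K/W
Q = ΔT/R_total = 37/0.009963

Q ≈ 3710 W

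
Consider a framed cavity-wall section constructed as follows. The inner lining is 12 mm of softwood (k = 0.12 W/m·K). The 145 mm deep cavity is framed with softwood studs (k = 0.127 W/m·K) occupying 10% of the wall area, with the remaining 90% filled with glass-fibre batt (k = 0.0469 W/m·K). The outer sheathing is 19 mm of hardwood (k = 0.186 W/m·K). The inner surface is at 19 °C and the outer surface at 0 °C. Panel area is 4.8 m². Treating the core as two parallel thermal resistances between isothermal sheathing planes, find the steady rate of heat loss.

Q ≈ 32.1 W

Sheathing layers in series; stud and cavity paths in parallel between them.
R_inner = 0.012/(0.12×4.8) = 0.02083 K/W
R_stud  = 0.145/(0.127×0.1×4.8) = 2.379 K/W
R_cav   = 0.145/(0.0469×0.9×4.8) = 0.7157 K/W
1/R_core = 1/R_stud + 1/R_cav → R_core = 0.5501 K/W
R_outer = 0.019/(0.186×4.8) = 0.02128 K/W
R_total = 0.5923 K/W
Q = ΔT/R_total = 19/0.5923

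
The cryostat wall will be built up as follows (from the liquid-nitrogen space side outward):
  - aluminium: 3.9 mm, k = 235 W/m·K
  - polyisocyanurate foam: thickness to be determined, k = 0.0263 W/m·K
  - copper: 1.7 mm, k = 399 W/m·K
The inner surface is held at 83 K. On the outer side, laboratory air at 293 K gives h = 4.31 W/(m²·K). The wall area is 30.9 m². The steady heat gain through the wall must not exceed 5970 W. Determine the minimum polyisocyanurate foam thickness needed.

Thermal resistances in series:
R_aluminium = L/(kA) = 0.0039/(235×30.9) = 5.371×10^-7 K/W
R_copper = L/(kA) = 0.0017/(399×30.9) = 1.379×10^-7 K/W
R_outer film = 1/(h_o·A) = 1/(4.31×30.9) = 0.007509 K/W
Sum of the known resistances R_other = 0.007509 K/W
Required total resistance R_tot = ΔT/Q_allow = 210/5970 = 0.03518 K/W
R_polyisocyanurate foam = R_tot − R_other = 0.02767 K/W
L = R·k·A = 0.02767×0.0263×30.9

L ≈ 22.5 mm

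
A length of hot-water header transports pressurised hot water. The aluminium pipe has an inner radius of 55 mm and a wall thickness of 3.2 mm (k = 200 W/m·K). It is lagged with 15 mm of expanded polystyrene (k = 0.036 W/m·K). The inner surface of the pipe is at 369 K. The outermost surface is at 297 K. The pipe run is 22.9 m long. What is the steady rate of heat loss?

Treating each annulus and film as a series resistance:
R_aluminium pipe wall = ln(58.2/55)/(2π×200×22.9) = 1.965×10^-6 K/W
R_expanded polystyrene = ln(73.2/58.2)/(2π×0.036×22.9) = 0.04427 K/W
R_total = 0.04427 K/W
Q = ΔT/R_total = 72/0.04427

Q ≈ 1630 W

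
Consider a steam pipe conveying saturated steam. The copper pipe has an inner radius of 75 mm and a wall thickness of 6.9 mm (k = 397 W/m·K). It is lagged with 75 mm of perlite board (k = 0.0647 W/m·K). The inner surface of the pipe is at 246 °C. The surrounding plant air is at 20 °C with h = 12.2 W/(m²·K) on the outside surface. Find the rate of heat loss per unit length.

q′ ≈ 134 W/m

Per-layer cylindrical resistances, series-summed:
R_copper pipe wall = ln(81.9/75)/(2π×397×1) = 3.528×10^-5 K/W
R_perlite board = ln(156.9/81.9)/(2π×0.0647×1) = 1.599 K/W
R_outer film = 1/(h_o·2πr_oL) = 1/(12.2×2π×0.1569×1) = 0.08315 K/W
R_total = 1.682 K/W
Q = ΔT/R_total = 226/1.682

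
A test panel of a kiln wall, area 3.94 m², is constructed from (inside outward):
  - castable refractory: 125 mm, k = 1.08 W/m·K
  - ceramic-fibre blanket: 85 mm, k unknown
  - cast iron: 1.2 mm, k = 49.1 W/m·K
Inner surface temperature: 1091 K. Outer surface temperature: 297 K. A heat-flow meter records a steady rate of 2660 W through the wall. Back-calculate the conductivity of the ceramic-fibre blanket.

k ≈ 0.0802 W/(m·K)

Treating each layer as a thermal resistance in series:
R_castable refractory = L/(kA) = 0.125/(1.08×3.94) = 0.02938 K/W
R_cast iron = L/(kA) = 0.0012/(49.1×3.94) = 6.203×10^-6 K/W
Sum of known resistances R_other = 0.02938 K/W
Total R = ΔT/Q = 794/2660 = 0.2985 K/W
R_ceramic-fibre blanket = R_total − R_other = 0.2691 K/W
k = L/(R·A) = 0.085/(0.2691×3.94)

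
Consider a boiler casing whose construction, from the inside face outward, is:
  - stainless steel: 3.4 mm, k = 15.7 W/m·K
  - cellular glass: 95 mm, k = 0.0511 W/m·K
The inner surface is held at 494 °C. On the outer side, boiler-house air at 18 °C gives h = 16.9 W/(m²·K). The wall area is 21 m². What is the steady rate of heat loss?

Series thermal resistances:
R_stainless steel = L/(kA) = 0.0034/(15.7×21) = 1.031×10^-5 K/W
R_cellular glass = L/(kA) = 0.095/(0.0511×21) = 0.08853 K/W
R_outer film = 1/(h_o·A) = 1/(16.9×21) = 0.002818 K/W
R_total = 0.09136 K/W
Q = ΔT / R_total = 476 / 0.09136

Q ≈ 5210 W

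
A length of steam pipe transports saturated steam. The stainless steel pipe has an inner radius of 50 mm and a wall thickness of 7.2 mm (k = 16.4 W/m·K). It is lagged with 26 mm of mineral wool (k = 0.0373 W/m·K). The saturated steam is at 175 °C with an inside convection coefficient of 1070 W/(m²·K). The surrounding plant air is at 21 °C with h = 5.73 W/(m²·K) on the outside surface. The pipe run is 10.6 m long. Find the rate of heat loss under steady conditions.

Q ≈ 843 W

Per-layer cylindrical resistances, series-summed:
R_inner film = 1/(h_i·2πr₁L) = 1/(1070×2π×0.05×10.6) = 2.806×10^-4 K/W
R_stainless steel pipe wall = ln(57.2/50)/(2π×16.4×10.6) = 1.232×10^-4 K/W
R_mineral wool = ln(83.2/57.2)/(2π×0.0373×10.6) = 0.1508 K/W
R_outer film = 1/(h_o·2πr_oL) = 1/(5.73×2π×0.0832×10.6) = 0.03149 K/W
R_total = 0.1827 K/W
Q = ΔT/R_total = 154/0.1827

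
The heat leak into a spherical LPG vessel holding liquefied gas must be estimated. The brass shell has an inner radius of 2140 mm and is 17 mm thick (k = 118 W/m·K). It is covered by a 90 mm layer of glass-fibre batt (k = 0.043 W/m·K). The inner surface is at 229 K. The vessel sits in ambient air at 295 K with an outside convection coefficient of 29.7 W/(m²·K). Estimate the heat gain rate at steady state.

Q ≈ 1890 W

Radial (spherical) resistances in series:
R_brass shell = (1/2.14 − 1/2.157)/(4π×118) = 2.484×10^-6 K/W
R_glass-fibre batt = (1/2.157 − 1/2.247)/(4π×0.043) = 0.03436 K/W
R_outer film = 1/(h·4πr_o²) = 1/(29.7×4π×2.247²) = 5.307×10^-4 K/W
R_total = 0.0349 K/W
Q = ΔT/R_total = 66/0.0349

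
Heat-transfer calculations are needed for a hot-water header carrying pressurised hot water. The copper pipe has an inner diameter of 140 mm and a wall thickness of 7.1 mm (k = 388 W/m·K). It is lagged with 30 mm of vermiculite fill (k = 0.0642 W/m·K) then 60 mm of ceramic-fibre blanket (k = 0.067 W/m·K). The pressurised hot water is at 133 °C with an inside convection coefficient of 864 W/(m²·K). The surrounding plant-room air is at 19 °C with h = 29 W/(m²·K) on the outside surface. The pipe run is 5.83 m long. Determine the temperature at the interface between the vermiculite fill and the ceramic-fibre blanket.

T ≈ 84.1 °C

For a radial system each layer contributes R = ln(r_out/r_in)/(2πkL); films add R = 1/(hA).
R_inner film = 1/(h_i·2πr₁L) = 1/(864×2π×0.07×5.83) = 4.514×10^-4 K/W
R_copper pipe wall = ln(77.1/70)/(2π×388×5.83) = 6.797×10^-6 K/W
R_vermiculite fill = ln(107.1/77.1)/(2π×0.0642×5.83) = 0.1398 K/W
R_ceramic-fibre blanket = ln(167.1/107.1)/(2π×0.067×5.83) = 0.1812 K/W
R_outer film = 1/(h_o·2πr_oL) = 1/(29×2π×0.1671×5.83) = 0.005633 K/W
R_total = 0.3271 K/W
Q = ΔT/R_total = 114/0.3271
Q = 349 W
T_interface = T_inner − Q·ΣR(inner→interface) = 133 − 349×0.1402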